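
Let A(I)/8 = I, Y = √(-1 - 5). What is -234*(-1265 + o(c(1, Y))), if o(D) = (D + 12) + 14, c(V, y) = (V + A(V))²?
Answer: 270972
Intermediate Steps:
Y = I*√6 (Y = √(-6) = I*√6 ≈ 2.4495*I)
A(I) = 8*I
c(V, y) = 81*V² (c(V, y) = (V + 8*V)² = (9*V)² = 81*V²)
o(D) = 26 + D (o(D) = (12 + D) + 14 = 26 + D)
-234*(-1265 + o(c(1, Y))) = -234*(-1265 + (26 + 81*1²)) = -234*(-1265 + (26 + 81*1)) = -234*(-1265 + (26 + 81)) = -234*(-1265 + 107) = -234*(-1158) = 270972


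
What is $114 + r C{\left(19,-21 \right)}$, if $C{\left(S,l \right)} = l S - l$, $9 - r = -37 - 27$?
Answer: $-27480$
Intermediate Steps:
$r = 73$ ($r = 9 - \left(-37 - 27\right) = 9 - -64 = 9 + 64 = 73$)
$C{\left(S,l \right)} = - l + S l$ ($C{\left(S,l \right)} = S l - l = - l + S l$)
$114 + r C{\left(19,-21 \right)} = 114 + 73 \left(- 21 \left(-1 + 19\right)\right) = 114 + 73 \left(\left(-21\right) 18\right) = 114 + 73 \left(-378\right) = 114 - 27594 = -27480$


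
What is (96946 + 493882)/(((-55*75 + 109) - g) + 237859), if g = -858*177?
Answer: 590828/385709 ≈ 1.5318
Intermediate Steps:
g = -151866
(96946 + 493882)/(((-55*75 + 109) - g) + 237859) = (96946 + 493882)/(((-55*75 + 109) - 1*(-151866)) + 237859) = 590828/(((-4125 + 109) + 151866) + 237859) = 590828/((-4016 + 151866) + 237859) = 590828/(147850 + 237859) = 590828/385709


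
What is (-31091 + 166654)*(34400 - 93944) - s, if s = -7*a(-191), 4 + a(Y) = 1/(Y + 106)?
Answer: -686116880507/85 ≈ -8.0720e+9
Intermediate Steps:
a(Y) = -4 + 1/(106 + Y) (a(Y) = -4 + 1/(Y + 106) = -4 + 1/(106 + Y))
s = 2387/85 (s = -7*(-423 - 4*(-191))/(106 - 191) = -7*(-423 + 764)/(-85) = -(-7)*341/85 = -7*(-341/85) = 2387/85 ≈ 28.082)
(-31091 + 166654)*(34400 - 93944) - s = (-31091 + 166654)*(34400 - 93944) - 1*2387/85 = 135563*(-59544) - 2387/85 = -8071963272 - 2387/85 = -686116880507/85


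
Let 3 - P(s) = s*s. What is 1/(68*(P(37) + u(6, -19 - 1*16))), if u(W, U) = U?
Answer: -1/95268 ≈ -1.0497e-5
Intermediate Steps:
P(s) = 3 - s**2 (P(s) = 3 - s*s = 3 - s**2)
1/(68*(P(37) + u(6, -19 - 1*16))) = 1/(68*((3 - 1*37**2) + (-19 - 1*16))) = 1/(68*((3 - 1*1369) + (-19 - 16))) = 1/(68*((3 - 1369) - 35)) = 1/(68*(-1366 - 35)) = 1/(68*(-1401)) = 1/(-95268) = -1/95268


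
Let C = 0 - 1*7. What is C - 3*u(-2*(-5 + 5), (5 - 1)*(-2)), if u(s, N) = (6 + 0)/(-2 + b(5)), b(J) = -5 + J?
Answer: 2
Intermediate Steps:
u(s, N) = -3 (u(s, N) = (6 + 0)/(-2 + (-5 + 5)) = 6/(-2 + 0) = 6/(-2) = 6*(-1/2) = -3)
C = -7 (C = 0 - 7 = -7)
C - 3*u(-2*(-5 + 5), (5 - 1)*(-2)) = -7 - 3*(-3) = -7 + 9 = 2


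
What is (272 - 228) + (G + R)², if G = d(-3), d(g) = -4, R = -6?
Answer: 144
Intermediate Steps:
G = -4
(272 - 228) + (G + R)² = (272 - 228) + (-4 - 6)² = 44 + (-10)² = 44 + 100 = 144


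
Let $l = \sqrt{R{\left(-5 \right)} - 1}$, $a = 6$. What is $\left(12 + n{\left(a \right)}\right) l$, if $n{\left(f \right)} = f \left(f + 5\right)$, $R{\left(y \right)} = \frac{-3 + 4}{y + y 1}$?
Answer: $\frac{39 i \sqrt{110}}{5} \approx 81.807 i$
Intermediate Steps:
$R{\left(y \right)} = \frac{1}{2 y}$ ($R{\left(y \right)} = 1 \frac{1}{y + y} = 1 \frac{1}{2 y} = \frac{1}{2 y}$)
$l = \frac{i \sqrt{110}}{10}$ ($l = \sqrt{\frac{1}{2 \left(-5\right)} - 1} = \sqrt{\frac{1}{2} \left(- \frac{1}{5}\right) - 1} = \sqrt{- \frac{1}{10} - 1} = \sqrt{- \frac{11}{10}} = \frac{i \sqrt{110}}{10} \approx 1.0488 i$)
$n{\left(f \right)} = f \left(5 + f\right)$
$\left(12 + n{\left(a \right)}\right) l = \left(12 + 6 \left(5 + 6\right)\right) \frac{i \sqrt{110}}{10} = \left(12 + 6 \cdot 11\right) \frac{i \sqrt{110}}{10} = \left(12 + 66\right) \frac{i \sqrt{110}}{10} = 78 \frac{i \sqrt{110}}{10} = \frac{39 i \sqrt{110}}{5}$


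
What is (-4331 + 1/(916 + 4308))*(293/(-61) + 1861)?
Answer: -640449922901/79666 ≈ -8.0392e+6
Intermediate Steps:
(-4331 + 1/(916 + 4308))*(293/(-61) + 1861) = (-4331 + 1/5224)*(293*(-1/61) + 1861) = (-4331 + 1/5224)*(-293/61 + 1861) = -22625143/5224*113228/61 = -640449922901/79666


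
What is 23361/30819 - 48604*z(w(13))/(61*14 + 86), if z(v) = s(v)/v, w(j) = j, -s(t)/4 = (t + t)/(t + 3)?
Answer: 128487113/4828310 ≈ 26.611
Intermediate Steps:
s(t) = -8*t/(3 + t) (s(t) = -4*(t + t)/(t + 3) = -4*2*t/(3 + t) = -8*t/(3 + t))
z(v) = -8/(3 + v) (z(v) = (-8*v/(3 + v))/v = -8/(3 + v))
23361/30819 - 48604*z(w(13))/(61*14 + 86) = 23361/30819 - 48604*(-8/((3 + 13)*(61*14 + 86))) = 23361*(1/30819) - 48604*(-1/(2*(854 + 86))) = 7787/10273 - 48604/(940/((-8*1/16))) = 7787/10273 - 48604/(940/(-½)) = 7787/10273 - 48604/(940*(-2)) = 7787/10273 - 48604/(-1880) = 7787/10273 - 48604*(-1/1880) = 7787/10273 + 12151/470 = 128487113/4828310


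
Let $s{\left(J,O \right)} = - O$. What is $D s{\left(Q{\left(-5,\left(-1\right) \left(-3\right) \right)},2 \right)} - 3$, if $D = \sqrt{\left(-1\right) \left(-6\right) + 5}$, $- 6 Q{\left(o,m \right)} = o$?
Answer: $-3 - 2 \sqrt{11} \approx -9.6333$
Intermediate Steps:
$Q{\left(o,m \right)} = - \frac{o}{6}$
$D = \sqrt{11}$ ($D = \sqrt{6 + 5} = \sqrt{11} \approx 3.3166$)
$D s{\left(Q{\left(-5,\left(-1\right) \left(-3\right) \right)},2 \right)} - 3 = \sqrt{11} \left(\left(-1\right) 2\right) - 3 = \sqrt{11} \left(-2\right) - 3 = - 2 \sqrt{11} - 3 = -3 - 2 \sqrt{11}$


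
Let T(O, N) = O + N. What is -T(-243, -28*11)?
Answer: 551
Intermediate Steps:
T(O, N) = N + O
-T(-243, -28*11) = -(-28*11 - 243) = -(-308 - 243) = -1*(-551) = 551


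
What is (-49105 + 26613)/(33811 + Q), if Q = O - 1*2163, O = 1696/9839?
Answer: -55324697/77846592 ≈ -0.71069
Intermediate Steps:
O = 1696/9839 (O = 1696*(1/9839) = 1696/9839 ≈ 0.17238)
Q = -21280061/9839 (Q = 1696/9839 - 1*2163 = 1696/9839 - 2163 = -21280061/9839 ≈ -2162.8)
(-49105 + 26613)/(33811 + Q) = (-49105 + 26613)/(33811 - 21280061/9839) = -22492/311386368/9839 = -22492*9839/311386368 = -55324697/77846592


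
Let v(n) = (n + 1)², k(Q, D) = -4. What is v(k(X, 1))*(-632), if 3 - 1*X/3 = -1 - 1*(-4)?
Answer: -5688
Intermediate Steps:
X = 0 (X = 9 - 3*(-1 - 1*(-4)) = 9 - 3*(-1 + 4) = 9 - 3*3 = 9 - 9 = 0)
v(n) = (1 + n)²
v(k(X, 1))*(-632) = (1 - 4)²*(-632) = (-3)²*(-632) = 9*(-632) = -5688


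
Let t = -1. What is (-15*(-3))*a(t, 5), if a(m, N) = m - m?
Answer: 0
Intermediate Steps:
a(m, N) = 0
(-15*(-3))*a(t, 5) = -15*(-3)*0 = 45*0 = 0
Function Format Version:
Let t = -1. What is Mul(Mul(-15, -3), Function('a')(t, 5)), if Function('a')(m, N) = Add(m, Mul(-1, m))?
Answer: 0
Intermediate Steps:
Function('a')(m, N) = 0
Mul(Mul(-15, -3), Function('a')(t, 5)) = Mul(Mul(-15, -3), 0) = Mul(45, 0) = 0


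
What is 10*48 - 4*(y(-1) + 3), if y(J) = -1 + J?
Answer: 476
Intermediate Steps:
10*48 - 4*(y(-1) + 3) = 10*48 - 4*((-1 - 1) + 3) = 480 - 4*(-2 + 3) = 480 - 4*1 = 480 - 4 = 476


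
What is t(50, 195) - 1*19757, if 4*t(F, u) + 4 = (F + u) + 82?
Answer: -78705/4 ≈ -19676.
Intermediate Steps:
t(F, u) = 39/2 + F/4 + u/4 (t(F, u) = -1 + ((F + u) + 82)/4 = -1 + (82 + F + u)/4 = -1 + (41/2 + F/4 + u/4) = 39/2 + F/4 + u/4)
t(50, 195) - 1*19757 = (39/2 + (¼)*50 + (¼)*195) - 1*19757 = (39/2 + 25/2 + 195/4) - 19757 = 323/4 - 19757 = -78705/4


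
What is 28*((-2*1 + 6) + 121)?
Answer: 3500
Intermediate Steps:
28*((-2*1 + 6) + 121) = 28*((-2 + 6) + 121) = 28*(4 + 121) = 28*125 = 3500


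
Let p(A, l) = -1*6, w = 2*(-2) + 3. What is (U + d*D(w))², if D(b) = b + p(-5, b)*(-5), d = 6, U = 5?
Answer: 32041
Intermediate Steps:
w = -1 (w = -4 + 3 = -1)
p(A, l) = -6
D(b) = 30 + b (D(b) = b - 6*(-5) = b + 30 = 30 + b)
(U + d*D(w))² = (5 + 6*(30 - 1))² = (5 + 6*29)² = (5 + 174)² = 179² = 32041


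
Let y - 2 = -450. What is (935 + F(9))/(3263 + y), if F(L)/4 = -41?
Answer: 771/2815 ≈ 0.27389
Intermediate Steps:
y = -448 (y = 2 - 450 = -448)
F(L) = -164 (F(L) = 4*(-41) = -164)
(935 + F(9))/(3263 + y) = (935 - 164)/(3263 - 448) = 771/2815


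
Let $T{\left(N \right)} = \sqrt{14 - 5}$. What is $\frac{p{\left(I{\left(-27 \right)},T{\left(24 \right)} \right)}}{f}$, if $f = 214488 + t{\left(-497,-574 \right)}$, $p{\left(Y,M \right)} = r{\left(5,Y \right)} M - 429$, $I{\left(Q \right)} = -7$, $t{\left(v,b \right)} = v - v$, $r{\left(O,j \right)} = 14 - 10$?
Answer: $- \frac{139}{71496} \approx -0.0019442$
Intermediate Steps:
$T{\left(N \right)} = 3$ ($T{\left(N \right)} = \sqrt{9} = 3$)
$r{\left(O,j \right)} = 4$
$t{\left(v,b \right)} = 0$
$p{\left(Y,M \right)} = -429 + 4 M$ ($p{\left(Y,M \right)} = 4 M - 429 = -429 + 4 M$)
$f = 214488$ ($f = 214488 + 0 = 214488$)
$\frac{p{\left(I{\left(-27 \right)},T{\left(24 \right)} \right)}}{f} = \frac{-429 + 4 \cdot 3}{214488} = \left(-429 + 12\right) \frac{1}{214488} = \left(-417\right) \frac{1}{214488} = - \frac{139}{71496}$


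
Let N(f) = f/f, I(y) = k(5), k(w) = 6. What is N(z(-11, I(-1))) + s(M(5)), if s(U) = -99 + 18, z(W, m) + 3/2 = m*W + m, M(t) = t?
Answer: -80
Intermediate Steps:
I(y) = 6
z(W, m) = -3/2 + m + W*m (z(W, m) = -3/2 + (m*W + m) = -3/2 + (W*m + m) = -3/2 + (m + W*m) = -3/2 + m + W*m)
N(f) = 1
s(U) = -81
N(z(-11, I(-1))) + s(M(5)) = 1 - 81 = -80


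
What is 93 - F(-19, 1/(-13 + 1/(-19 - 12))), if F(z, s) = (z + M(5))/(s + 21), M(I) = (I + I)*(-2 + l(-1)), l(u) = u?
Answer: 805925/8453 ≈ 95.342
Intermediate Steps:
M(I) = -6*I (M(I) = (I + I)*(-2 - 1) = (2*I)*(-3) = -6*I)
F(z, s) = (-30 + z)/(21 + s) (F(z, s) = (z - 6*5)/(s + 21) = (z - 30)/(21 + s) = (-30 + z)/(21 + s))
93 - F(-19, 1/(-13 + 1/(-19 - 12))) = 93 - (-30 - 19)/(21 + 1/(-13 + 1/(-19 - 12))) = 93 - (-49)/(21 + 1/(-13 + 1/(-31))) = 93 - (-49)/(21 + 1/(-13 - 1/31)) = 93 - (-49)/(21 + 1/(-404/31)) = 93 - (-49)/(21 - 31/404) = 93 - (-49)/8453/404 = 93 - 404*(-49)/8453 = 93 - 1*(-19796/8453) = 93 + 19796/8453 = 805925/8453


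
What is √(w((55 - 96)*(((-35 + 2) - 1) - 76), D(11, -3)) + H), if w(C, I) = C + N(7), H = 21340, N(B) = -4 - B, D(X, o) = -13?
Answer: 9*√319 ≈ 160.75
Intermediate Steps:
w(C, I) = -11 + C (w(C, I) = C + (-4 - 1*7) = C + (-4 - 7) = C - 11 = -11 + C)
√(w((55 - 96)*(((-35 + 2) - 1) - 76), D(11, -3)) + H) = √((-11 + (55 - 96)*(((-35 + 2) - 1) - 76)) + 21340) = √((-11 - 41*((-33 - 1) - 76)) + 21340) = √((-11 - 41*(-34 - 76)) + 21340) = √((-11 - 41*(-110)) + 21340) = √((-11 + 4510) + 21340) = √(4499 + 21340) = √25839 = 9*√319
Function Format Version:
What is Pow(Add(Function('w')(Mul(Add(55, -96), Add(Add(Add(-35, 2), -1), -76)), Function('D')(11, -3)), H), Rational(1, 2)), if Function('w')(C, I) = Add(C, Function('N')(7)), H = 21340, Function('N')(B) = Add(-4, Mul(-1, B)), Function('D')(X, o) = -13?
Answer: Mul(9, Pow(319, Rational(1, 2))) ≈ 160.75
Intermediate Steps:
Function('w')(C, I) = Add(-11, C) (Function('w')(C, I) = Add(C, Add(-4, Mul(-1, 7))) = Add(C, Add(-4, -7)) = Add(C, -11) = Add(-11, C))
Pow(Add(Function('w')(Mul(Add(55, -96), Add(Add(Add(-35, 2), -1), -76)), Function('D')(11, -3)), H), Rational(1, 2)) = Pow(Add(Add(-11, Mul(Add(55, -96), Add(Add(Add(-35, 2), -1), -76))), 21340), Rational(1, 2)) = Pow(Add(Add(-11, Mul(-41, Add(Add(-33, -1), -76))), 21340), Rational(1, 2)) = Pow(Add(Add(-11, Mul(-41, Add(-34, -76))), 21340), Rational(1, 2)) = Pow(Add(Add(-11, Mul(-41, -110)), 21340), Rational(1, 2)) = Pow(Add(Add(-11, 4510), 21340), Rational(1, 2)) = Pow(Add(4499, 21340), Rational(1, 2)) = Pow(25839, Rational(1, 2)) = Mul(9, Pow(319, Rational(1, 2)))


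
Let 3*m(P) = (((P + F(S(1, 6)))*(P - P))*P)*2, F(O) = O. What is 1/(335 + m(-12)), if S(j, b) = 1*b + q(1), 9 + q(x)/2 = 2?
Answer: 1/335 ≈ 0.0029851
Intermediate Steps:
q(x) = -14 (q(x) = -18 + 2*2 = -18 + 4 = -14)
S(j, b) = -14 + b (S(j, b) = 1*b - 14 = b - 14 = -14 + b)
m(P) = 0 (m(P) = ((((P + (-14 + 6))*(P - P))*P)*2)/3 = ((((P - 8)*0)*P)*2)/3 = ((((-8 + P)*0)*P)*2)/3 = ((0*P)*2)/3 = (0*2)/3 = (⅓)*0 = 0)
1/(335 + m(-12)) = 1/(335 + 0) = 1/335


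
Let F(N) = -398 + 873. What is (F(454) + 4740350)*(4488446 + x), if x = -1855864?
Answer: 12480610560150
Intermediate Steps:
F(N) = 475
(F(454) + 4740350)*(4488446 + x) = (475 + 4740350)*(4488446 - 1855864) = 4740825*2632582 = 12480610560150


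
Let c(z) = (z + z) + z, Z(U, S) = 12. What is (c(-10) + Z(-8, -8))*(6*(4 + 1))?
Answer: -540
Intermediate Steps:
c(z) = 3*z (c(z) = 2*z + z = 3*z)
(c(-10) + Z(-8, -8))*(6*(4 + 1)) = (3*(-10) + 12)*(6*(4 + 1)) = (-30 + 12)*(6*5) = -18*30 = -540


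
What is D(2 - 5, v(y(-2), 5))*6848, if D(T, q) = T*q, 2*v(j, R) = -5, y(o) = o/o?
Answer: 51360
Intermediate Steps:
y(o) = 1
v(j, R) = -5/2 (v(j, R) = (1/2)*(-5) = -5/2)
D(2 - 5, v(y(-2), 5))*6848 = ((2 - 5)*(-5/2))*6848 = -3*(-5/2)*6848 = (15/2)*6848 = 51360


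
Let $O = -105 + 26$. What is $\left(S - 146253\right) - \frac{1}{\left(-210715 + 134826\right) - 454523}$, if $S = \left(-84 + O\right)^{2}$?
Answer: $- \frac{63481829807}{530412} \approx -1.1968 \cdot 10^{5}$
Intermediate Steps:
$O = -79$
$S = 26569$ ($S = \left(-84 - 79\right)^{2} = \left(-163\right)^{2} = 26569$)
$\left(S - 146253\right) - \frac{1}{\left(-210715 + 134826\right) - 454523} = \left(26569 - 146253\right) - \frac{1}{\left(-210715 + 134826\right) - 454523} = \left(26569 - 146253\right) - \frac{1}{-75889 - 454523} = -119684 - \frac{1}{-530412} = -119684 - - \frac{1}{530412} = -119684 + \frac{1}{530412} = - \frac{63481829807}{530412}$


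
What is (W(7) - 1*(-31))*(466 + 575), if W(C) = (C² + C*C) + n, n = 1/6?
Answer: 268925/2 ≈ 1.3446e+5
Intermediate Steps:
n = ⅙ ≈ 0.16667
W(C) = ⅙ + 2*C² (W(C) = (C² + C*C) + ⅙ = (C² + C²) + ⅙ = 2*C² + ⅙ = ⅙ + 2*C²)
(W(7) - 1*(-31))*(466 + 575) = ((⅙ + 2*7²) - 1*(-31))*(466 + 575) = ((⅙ + 2*49) + 31)*1041 = ((⅙ + 98) + 31)*1041 = (589/6 + 31)*1041 = (775/6)*1041 = 268925/2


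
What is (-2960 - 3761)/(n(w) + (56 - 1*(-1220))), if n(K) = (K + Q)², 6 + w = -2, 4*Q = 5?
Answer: -107536/21145 ≈ -5.0856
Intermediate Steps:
Q = 5/4 (Q = (¼)*5 = 5/4 ≈ 1.2500)
w = -8 (w = -6 - 2 = -8)
n(K) = (5/4 + K)² (n(K) = (K + 5/4)² = (5/4 + K)²)
(-2960 - 3761)/(n(w) + (56 - 1*(-1220))) = (-2960 - 3761)/((5 + 4*(-8))²/16 + (56 - 1*(-1220))) = -6721/((5 - 32)²/16 + (56 + 1220)) = -6721/((1/16)*(-27)² + 1276) = -6721/((1/16)*729 + 1276) = -6721/(729/16 + 1276) = -6721/21145/16 = -6721*16/21145 = -107536/21145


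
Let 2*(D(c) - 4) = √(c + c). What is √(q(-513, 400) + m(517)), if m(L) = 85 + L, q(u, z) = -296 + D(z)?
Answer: √(310 + 10*√2) ≈ 18.004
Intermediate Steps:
D(c) = 4 + √2*√c/2 (D(c) = 4 + √(c + c)/2 = 4 + √(2*c)/2 = 4 + (√2*√c)/2 = 4 + √2*√c/2)
q(u, z) = -292 + √2*√z/2 (q(u, z) = -296 + (4 + √2*√z/2) = -292 + √2*√z/2)
√(q(-513, 400) + m(517)) = √((-292 + √2*√400/2) + (85 + 517)) = √((-292 + (½)*√2*20) + 602) = √((-292 + 10*√2) + 602) = √(310 + 10*√2)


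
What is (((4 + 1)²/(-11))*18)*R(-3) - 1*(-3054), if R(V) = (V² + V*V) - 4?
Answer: 27294/11 ≈ 2481.3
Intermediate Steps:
R(V) = -4 + 2*V² (R(V) = (V² + V²) - 4 = 2*V² - 4 = -4 + 2*V²)
(((4 + 1)²/(-11))*18)*R(-3) - 1*(-3054) = (((4 + 1)²/(-11))*18)*(-4 + 2*(-3)²) - 1*(-3054) = ((5²*(-1/11))*18)*(-4 + 2*9) + 3054 = ((25*(-1/11))*18)*(-4 + 18) + 3054 = -25/11*18*14 + 3054 = -450/11*14 + 3054 = -6300/11 + 3054 = 27294/11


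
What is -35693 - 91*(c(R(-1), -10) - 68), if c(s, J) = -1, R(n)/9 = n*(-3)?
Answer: -29414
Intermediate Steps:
R(n) = -27*n (R(n) = 9*(n*(-3)) = 9*(-3*n) = -27*n)
-35693 - 91*(c(R(-1), -10) - 68) = -35693 - 91*(-1 - 68) = -35693 - 91*(-69) = -35693 + 6279 = -29414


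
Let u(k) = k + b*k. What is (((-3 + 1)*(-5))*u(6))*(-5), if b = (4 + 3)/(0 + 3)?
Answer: -1000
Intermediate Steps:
b = 7/3 ≈ 2.3333
u(k) = 10*k/3 (u(k) = k + 7*k/3 = 10*k/3)
(((-3 + 1)*(-5))*u(6))*(-5) = (((-3 + 1)*(-5))*((10/3)*6))*(-5) = (-2*(-5)*20)*(-5) = (10*20)*(-5) = 200*(-5) = -1000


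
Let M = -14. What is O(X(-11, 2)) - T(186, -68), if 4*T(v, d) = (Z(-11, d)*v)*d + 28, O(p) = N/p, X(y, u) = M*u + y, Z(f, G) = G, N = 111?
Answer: -2795336/13 ≈ -2.1503e+5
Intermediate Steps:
X(y, u) = y - 14*u (X(y, u) = -14*u + y = y - 14*u)
O(p) = 111/p
T(v, d) = 7 + v*d**2/4 (T(v, d) = ((d*v)*d + 28)/4 = (v*d**2 + 28)/4 = (28 + v*d**2)/4 = 7 + v*d**2/4)
O(X(-11, 2)) - T(186, -68) = 111/(-11 - 14*2) - (7 + (1/4)*186*(-68)**2) = 111/(-11 - 28) - (7 + (1/4)*186*4624) = 111/(-39) - (7 + 215016) = 111*(-1/39) - 1*215023 = -37/13 - 215023 = -2795336/13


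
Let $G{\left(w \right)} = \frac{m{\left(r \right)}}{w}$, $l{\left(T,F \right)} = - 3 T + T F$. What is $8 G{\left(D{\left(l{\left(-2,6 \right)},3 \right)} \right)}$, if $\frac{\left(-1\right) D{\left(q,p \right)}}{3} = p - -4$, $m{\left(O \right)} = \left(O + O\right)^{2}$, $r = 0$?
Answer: $0$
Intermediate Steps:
$l{\left(T,F \right)} = - 3 T + F T$
$m{\left(O \right)} = 4 O^{2}$ ($m{\left(O \right)} = \left(2 O\right)^{2} = 4 O^{2}$)
$D{\left(q,p \right)} = -12 - 3 p$ ($D{\left(q,p \right)} = - 3 \left(p - -4\right) = - 3 \left(p + 4\right) = - 3 \left(4 + p\right) = -12 - 3 p$)
$G{\left(w \right)} = 0$ ($G{\left(w \right)} = \frac{4 \cdot 0^{2}}{w} = \frac{4 \cdot 0}{w} = \frac{0}{w} = 0$)
$8 G{\left(D{\left(l{\left(-2,6 \right)},3 \right)} \right)} = 8 \cdot 0 = 0$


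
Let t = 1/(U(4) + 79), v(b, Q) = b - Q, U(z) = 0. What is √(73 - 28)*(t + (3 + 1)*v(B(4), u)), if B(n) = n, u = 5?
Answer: -945*√5/79 ≈ -26.748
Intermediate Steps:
t = 1/79 (t = 1/(0 + 79) = 1/79 ≈ 0.012658)
√(73 - 28)*(t + (3 + 1)*v(B(4), u)) = √(73 - 28)*(1/79 + (3 + 1)*(4 - 1*5)) = √45*(1/79 + 4*(4 - 5)) = (3*√5)*(1/79 + 4*(-1)) = (3*√5)*(1/79 - 4) = (3*√5)*(-315/79) = -945*√5/79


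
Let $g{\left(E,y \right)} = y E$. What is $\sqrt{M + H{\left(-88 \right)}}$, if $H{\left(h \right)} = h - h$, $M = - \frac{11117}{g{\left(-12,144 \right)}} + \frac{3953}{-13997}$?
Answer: $\frac{\sqrt{6247163365215}}{1007784} \approx 2.4801$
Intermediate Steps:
$g{\left(E,y \right)} = E y$
$M = \frac{148773865}{24186816}$ ($M = - \frac{11117}{\left(-12\right) 144} + \frac{3953}{-13997} = - \frac{11117}{-1728} + 3953 \left(- \frac{1}{13997}\right) = \left(-11117\right) \left(- \frac{1}{1728}\right) - \frac{3953}{13997} = \frac{11117}{1728} - \frac{3953}{13997} = \frac{148773865}{24186816} \approx 6.151$)
$H{\left(h \right)} = 0$
$\sqrt{M + H{\left(-88 \right)}} = \sqrt{\frac{148773865}{24186816} + 0} = \sqrt{\frac{148773865}{24186816}} = \frac{\sqrt{6247163365215}}{1007784}$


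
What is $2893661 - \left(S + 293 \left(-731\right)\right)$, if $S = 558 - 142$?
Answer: $3107428$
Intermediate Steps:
$S = 416$ ($S = 558 - 142 = 416$)
$2893661 - \left(S + 293 \left(-731\right)\right) = 2893661 - \left(416 + 293 \left(-731\right)\right) = 2893661 - \left(416 - 214183\right) = 2893661 - -213767 = 2893661 + 213767 = 3107428$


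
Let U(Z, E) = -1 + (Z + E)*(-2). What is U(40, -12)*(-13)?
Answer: 741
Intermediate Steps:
U(Z, E) = -1 - 2*E - 2*Z (U(Z, E) = -1 + (E + Z)*(-2) = -1 + (-2*E - 2*Z) = -1 - 2*E - 2*Z)
U(40, -12)*(-13) = (-1 - 2*(-12) - 2*40)*(-13) = (-1 + 24 - 80)*(-13) = -57*(-13) = 741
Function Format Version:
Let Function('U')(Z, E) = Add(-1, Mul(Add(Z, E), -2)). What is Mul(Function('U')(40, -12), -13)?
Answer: 741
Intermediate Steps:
Function('U')(Z, E) = Add(-1, Mul(-2, E), Mul(-2, Z)) (Function('U')(Z, E) = Add(-1, Mul(Add(E, Z), -2)) = Add(-1, Add(Mul(-2, E), Mul(-2, Z))) = Add(-1, Mul(-2, E), Mul(-2, Z)))
Mul(Function('U')(40, -12), -13) = Mul(Add(-1, Mul(-2, -12), Mul(-2, 40)), -13) = Mul(Add(-1, 24, -80), -13) = Mul(-57, -13) = 741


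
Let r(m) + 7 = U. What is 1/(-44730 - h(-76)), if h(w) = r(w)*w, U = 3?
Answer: -1/45034 ≈ -2.2205e-5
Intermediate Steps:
r(m) = -4 (r(m) = -7 + 3 = -4)
h(w) = -4*w
1/(-44730 - h(-76)) = 1/(-44730 - (-4)*(-76)) = 1/(-44730 - 1*304) = 1/(-44730 - 304) = 1/(-45034) = -1/45034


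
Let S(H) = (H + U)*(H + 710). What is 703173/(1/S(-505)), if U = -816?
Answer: -190422764265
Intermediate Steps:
S(H) = (-816 + H)*(710 + H) (S(H) = (H - 816)*(H + 710) = (-816 + H)*(710 + H))
703173/(1/S(-505)) = 703173/(1/(-579360 + (-505)**2 - 106*(-505))) = 703173/(1/(-579360 + 255025 + 53530)) = 703173/(1/(-270805)) = 703173/(-1/270805) = 703173*(-270805) = -190422764265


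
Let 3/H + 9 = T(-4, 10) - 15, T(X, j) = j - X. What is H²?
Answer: 9/100 ≈ 0.090000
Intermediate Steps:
H = -3/10 (H = 3/(-9 + ((10 - 1*(-4)) - 15)) = 3/(-9 + ((10 + 4) - 15)) = 3/(-9 + (14 - 15)) = 3/(-9 - 1) = 3/(-10) = 3*(-⅒) = -3/10 ≈ -0.30000)
H² = (-3/10)² = 9/100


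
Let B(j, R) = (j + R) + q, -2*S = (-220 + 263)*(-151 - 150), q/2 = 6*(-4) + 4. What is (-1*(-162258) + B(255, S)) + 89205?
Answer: 516299/2 ≈ 2.5815e+5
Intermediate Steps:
q = -40 (q = 2*(6*(-4) + 4) = 2*(-24 + 4) = 2*(-20) = -40)
S = 12943/2 (S = -(-220 + 263)*(-151 - 150)/2 = -43*(-301)/2 = -1/2*(-12943) = 12943/2 ≈ 6471.5)
B(j, R) = -40 + R + j (B(j, R) = (j + R) - 40 = (R + j) - 40 = -40 + R + j)
(-1*(-162258) + B(255, S)) + 89205 = (-1*(-162258) + (-40 + 12943/2 + 255)) + 89205 = (162258 + 13373/2) + 89205 = 337889/2 + 89205 = 516299/2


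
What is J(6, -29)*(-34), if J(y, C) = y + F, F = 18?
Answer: -816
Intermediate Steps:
J(y, C) = 18 + y (J(y, C) = y + 18 = 18 + y)
J(6, -29)*(-34) = (18 + 6)*(-34) = 24*(-34) = -816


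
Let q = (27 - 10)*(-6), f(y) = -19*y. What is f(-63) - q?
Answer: 1299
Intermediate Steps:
q = -102 (q = 17*(-6) = -102)
f(-63) - q = -19*(-63) - 1*(-102) = 1197 + 102 = 1299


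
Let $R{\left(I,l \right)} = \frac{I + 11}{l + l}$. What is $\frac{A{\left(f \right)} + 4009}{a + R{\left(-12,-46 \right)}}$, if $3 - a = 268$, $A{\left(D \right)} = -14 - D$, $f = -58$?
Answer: $- \frac{372876}{24379} \approx -15.295$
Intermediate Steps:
$a = -265$ ($a = 3 - 268 = -265$)
$R{\left(I,l \right)} = \frac{11 + I}{2 l}$
$\frac{A{\left(f \right)} + 4009}{a + R{\left(-12,-46 \right)}} = \frac{\left(-14 - -58\right) + 4009}{-265 + \frac{11 - 12}{2 \left(-46\right)}} = \frac{\left(-14 + 58\right) + 4009}{-265 + \frac{1}{2} \left(- \frac{1}{46}\right) \left(-1\right)} = \frac{44 + 4009}{-265 + \frac{1}{92}} = \frac{4053}{- \frac{24379}{92}} = 4053 \left(- \frac{92}{24379}\right) = - \frac{372876}{24379}$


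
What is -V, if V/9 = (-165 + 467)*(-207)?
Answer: 562626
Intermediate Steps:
V = -562626 (V = 9*((-165 + 467)*(-207)) = 9*(302*(-207)) = 9*(-62514) = -562626)
-V = -1*(-562626) = 562626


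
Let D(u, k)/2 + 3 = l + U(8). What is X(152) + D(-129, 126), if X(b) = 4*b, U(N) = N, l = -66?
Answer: 486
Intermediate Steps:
D(u, k) = -122 (D(u, k) = -6 + 2*(-66 + 8) = -6 + 2*(-58) = -6 - 116 = -122)
X(152) + D(-129, 126) = 4*152 - 122 = 608 - 122 = 486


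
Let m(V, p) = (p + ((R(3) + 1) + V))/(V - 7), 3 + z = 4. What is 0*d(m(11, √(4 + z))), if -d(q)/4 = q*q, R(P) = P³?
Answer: 0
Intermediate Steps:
z = 1 (z = -3 + 4 = 1)
m(V, p) = (28 + V + p)/(-7 + V) (m(V, p) = (p + ((3³ + 1) + V))/(V - 7) = (p + ((27 + 1) + V))/(-7 + V) = (p + (28 + V))/(-7 + V) = (28 + V + p)/(-7 + V))
d(q) = -4*q² (d(q) = -4*q*q = -4*q²)
0*d(m(11, √(4 + z))) = 0*(-4*(28 + 11 + √(4 + 1))²/(-7 + 11)²) = 0*(-4*(28 + 11 + √5)²/16) = 0*(-4*(39 + √5)²/16) = 0*(-4*(39/4 + √5/4)²) = 0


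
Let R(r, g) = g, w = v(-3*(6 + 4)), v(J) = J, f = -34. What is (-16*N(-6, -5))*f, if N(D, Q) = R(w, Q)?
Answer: -2720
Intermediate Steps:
w = -30 (w = -3*(6 + 4) = -3*10 = -30)
N(D, Q) = Q
(-16*N(-6, -5))*f = -16*(-5)*(-34) = 80*(-34) = -2720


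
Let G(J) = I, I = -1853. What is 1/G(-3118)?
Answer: -1/1853 ≈ -0.00053967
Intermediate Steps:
G(J) = -1853
1/G(-3118) = 1/(-1853) = -1/1853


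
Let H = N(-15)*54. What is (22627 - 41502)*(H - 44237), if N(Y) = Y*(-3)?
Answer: 789107125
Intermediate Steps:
N(Y) = -3*Y
H = 2430 (H = -3*(-15)*54 = 45*54 = 2430)
(22627 - 41502)*(H - 44237) = (22627 - 41502)*(2430 - 44237) = -18875*(-41807) = 789107125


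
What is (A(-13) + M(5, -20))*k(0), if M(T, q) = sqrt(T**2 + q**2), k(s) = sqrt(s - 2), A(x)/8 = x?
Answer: I*sqrt(2)*(-104 + 5*sqrt(17)) ≈ -117.92*I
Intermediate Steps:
A(x) = 8*x
k(s) = sqrt(-2 + s)
(A(-13) + M(5, -20))*k(0) = (8*(-13) + sqrt(5**2 + (-20)**2))*sqrt(-2 + 0) = (-104 + sqrt(25 + 400))*sqrt(-2) = (-104 + sqrt(425))*(I*sqrt(2)) = (-104 + 5*sqrt(17))*(I*sqrt(2)) = I*sqrt(2)*(-104 + 5*sqrt(17))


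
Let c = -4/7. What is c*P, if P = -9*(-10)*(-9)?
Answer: 3240/7 ≈ 462.86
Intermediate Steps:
c = -4/7 (c = -4*⅐ = -4/7 ≈ -0.57143)
P = -810 (P = 90*(-9) = -810)
c*P = -4/7*(-810) = 3240/7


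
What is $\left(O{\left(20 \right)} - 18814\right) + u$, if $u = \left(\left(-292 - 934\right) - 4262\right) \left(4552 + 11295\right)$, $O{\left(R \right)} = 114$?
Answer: $-86987036$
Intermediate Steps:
$u = -86968336$ ($u = \left(-1226 - 4262\right) 15847 = \left(-5488\right) 15847 = -86968336$)
$\left(O{\left(20 \right)} - 18814\right) + u = \left(114 - 18814\right) - 86968336 = -18700 - 86968336 = -86987036$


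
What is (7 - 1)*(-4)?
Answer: -24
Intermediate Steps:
(7 - 1)*(-4) = 6*(-4) = -24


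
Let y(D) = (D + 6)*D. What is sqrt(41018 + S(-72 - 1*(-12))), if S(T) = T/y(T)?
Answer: sqrt(13289826)/18 ≈ 202.53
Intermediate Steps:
y(D) = D*(6 + D) (y(D) = (6 + D)*D = D*(6 + D))
S(T) = 1/(6 + T) (S(T) = T/((T*(6 + T))) = T*(1/(T*(6 + T))) = 1/(6 + T))
sqrt(41018 + S(-72 - 1*(-12))) = sqrt(41018 + 1/(6 + (-72 - 1*(-12)))) = sqrt(41018 + 1/(6 + (-72 + 12))) = sqrt(41018 + 1/(6 - 60)) = sqrt(41018 + 1/(-54)) = sqrt(41018 - 1/54) = sqrt(2214971/54) = sqrt(13289826)/18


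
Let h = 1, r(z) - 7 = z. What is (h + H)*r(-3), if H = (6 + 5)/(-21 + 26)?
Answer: 64/5 ≈ 12.800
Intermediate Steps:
r(z) = 7 + z
H = 11/5 ≈ 2.2000
(h + H)*r(-3) = (1 + 11/5)*(7 - 3) = (16/5)*4 = 64/5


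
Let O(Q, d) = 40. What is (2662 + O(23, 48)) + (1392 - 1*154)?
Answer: 3940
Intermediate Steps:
(2662 + O(23, 48)) + (1392 - 1*154) = (2662 + 40) + (1392 - 1*154) = 2702 + (1392 - 154) = 2702 + 1238 = 3940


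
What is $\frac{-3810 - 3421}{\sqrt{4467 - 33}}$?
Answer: $- \frac{7231 \sqrt{4434}}{4434} \approx -108.59$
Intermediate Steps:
$\frac{-3810 - 3421}{\sqrt{4467 - 33}} = \frac{-3810 - 3421}{\sqrt{4434}} = - 7231 \frac{\sqrt{4434}}{4434} = - \frac{7231 \sqrt{4434}}{4434}$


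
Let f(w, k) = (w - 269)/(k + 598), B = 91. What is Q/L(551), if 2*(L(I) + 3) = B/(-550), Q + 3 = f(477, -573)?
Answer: -5852/3391 ≈ -1.7257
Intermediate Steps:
f(w, k) = (-269 + w)/(598 + k)
Q = 133/25 (Q = -3 + (-269 + 477)/(598 - 573) = -3 + 208/25 = 133/25 ≈ 5.3200)
L(I) = -3391/1100 (L(I) = -3 + (91/(-550))/2 = -3 + (91*(-1/550))/2 = -3 + (½)*(-91/550) = -3 - 91/1100 = -3391/1100)
Q/L(551) = 133/(25*(-3391/1100)) = (133/25)*(-1100/3391) = -5852/3391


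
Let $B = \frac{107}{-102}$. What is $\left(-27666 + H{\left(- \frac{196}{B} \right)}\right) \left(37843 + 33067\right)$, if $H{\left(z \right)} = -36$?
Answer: $-1964348820$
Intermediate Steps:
$B = - \frac{107}{102}$ ($B = 107 \left(- \frac{1}{102}\right) = - \frac{107}{102} \approx -1.049$)
$\left(-27666 + H{\left(- \frac{196}{B} \right)}\right) \left(37843 + 33067\right) = \left(-27666 - 36\right) \left(37843 + 33067\right) = \left(-27702\right) 70910 = -1964348820$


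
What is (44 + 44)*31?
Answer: 2728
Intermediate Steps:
(44 + 44)*31 = 88*31 = 2728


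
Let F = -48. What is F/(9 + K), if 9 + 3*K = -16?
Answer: -72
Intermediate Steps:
K = -25/3 (K = -3 + (⅓)*(-16) = -3 - 16/3 = -25/3 ≈ -8.3333)
F/(9 + K) = -48/(9 - 25/3) = -48/(⅔) = (3/2)*(-48) = -72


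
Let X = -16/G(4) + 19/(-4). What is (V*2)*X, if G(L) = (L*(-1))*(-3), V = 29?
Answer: -2117/6 ≈ -352.83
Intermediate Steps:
G(L) = 3*L (G(L) = -L*(-3) = 3*L)
X = -73/12 (X = -16/(3*4) + 19/(-4) = -16/12 + 19*(-¼) = -16*1/12 - 19/4 = -4/3 - 19/4 = -73/12 ≈ -6.0833)
(V*2)*X = (29*2)*(-73/12) = 58*(-73/12) = -2117/6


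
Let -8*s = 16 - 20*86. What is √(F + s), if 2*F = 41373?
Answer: √83598/2 ≈ 144.57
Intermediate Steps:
F = 41373/2 (F = (½)*41373 = 41373/2 ≈ 20687.)
s = 213 (s = -(16 - 20*86)/8 = -(16 - 1720)/8 = -⅛*(-1704) = 213)
√(F + s) = √(41373/2 + 213) = √(41799/2) = √83598/2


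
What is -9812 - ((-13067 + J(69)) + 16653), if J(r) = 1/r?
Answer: -924463/69 ≈ -13398.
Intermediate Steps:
-9812 - ((-13067 + J(69)) + 16653) = -9812 - ((-13067 + 1/69) + 16653) = -9812 - (-901622/69 + 16653) = -9812 - 1*247435/69 = -9812 - 247435/69 = -924463/69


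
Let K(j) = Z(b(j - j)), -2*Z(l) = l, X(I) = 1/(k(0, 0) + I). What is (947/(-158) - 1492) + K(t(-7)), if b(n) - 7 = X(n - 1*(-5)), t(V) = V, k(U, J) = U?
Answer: -1186259/790 ≈ -1501.6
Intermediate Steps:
X(I) = 1/I (X(I) = 1/(0 + I) = 1/I)
b(n) = 7 + 1/(5 + n) (b(n) = 7 + 1/(n - 1*(-5)) = 7 + 1/(n + 5) = 7 + 1/(5 + n))
Z(l) = -l/2
K(j) = -18/5 (K(j) = -(36 + 7*(j - j))/(2*(5 + (j - j))) = -(36 + 7*0)/(2*(5 + 0)) = -(36 + 0)/(2*5) = -36/10 = -1/2*36/5 = -18/5)
(947/(-158) - 1492) + K(t(-7)) = (947/(-158) - 1492) - 18/5 = (947*(-1/158) - 1492) - 18/5 = (-947/158 - 1492) - 18/5 = -236683/158 - 18/5 = -1186259/790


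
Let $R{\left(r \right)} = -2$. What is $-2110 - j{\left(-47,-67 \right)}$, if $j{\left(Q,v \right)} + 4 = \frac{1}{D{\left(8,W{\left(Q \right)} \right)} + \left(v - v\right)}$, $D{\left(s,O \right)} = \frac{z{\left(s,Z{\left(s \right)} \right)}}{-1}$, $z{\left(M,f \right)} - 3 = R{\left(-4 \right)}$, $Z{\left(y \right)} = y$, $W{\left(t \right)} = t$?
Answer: $-2105$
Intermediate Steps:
$z{\left(M,f \right)} = 1$ ($z{\left(M,f \right)} = 3 - 2 = 1$)
$D{\left(s,O \right)} = -1$ ($D{\left(s,O \right)} = 1 \frac{1}{-1} = 1 \left(-1\right) = -1$)
$j{\left(Q,v \right)} = -5$ ($j{\left(Q,v \right)} = -4 + \frac{1}{-1 + \left(v - v\right)} = -4 + \frac{1}{-1 + 0} = -4 + \frac{1}{-1} = -4 - 1 = -5$)
$-2110 - j{\left(-47,-67 \right)} = -2110 - -5 = -2110 + 5 = -2105$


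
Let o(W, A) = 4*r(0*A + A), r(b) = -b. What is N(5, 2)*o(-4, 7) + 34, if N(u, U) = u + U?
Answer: -162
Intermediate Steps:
N(u, U) = U + u
o(W, A) = -4*A (o(W, A) = 4*(-(0*A + A)) = 4*(-(0 + A)) = 4*(-A) = -4*A)
N(5, 2)*o(-4, 7) + 34 = (2 + 5)*(-4*7) + 34 = 7*(-28) + 34 = -196 + 34 = -162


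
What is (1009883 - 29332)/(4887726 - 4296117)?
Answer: 980551/591609 ≈ 1.6574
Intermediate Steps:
(1009883 - 29332)/(4887726 - 4296117) = 980551/591609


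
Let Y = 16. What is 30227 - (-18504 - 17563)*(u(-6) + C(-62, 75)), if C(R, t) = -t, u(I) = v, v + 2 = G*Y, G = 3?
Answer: -1015716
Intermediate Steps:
v = 46 (v = -2 + 3*16 = -2 + 48 = 46)
u(I) = 46
30227 - (-18504 - 17563)*(u(-6) + C(-62, 75)) = 30227 - (-18504 - 17563)*(46 - 1*75) = 30227 - (-36067)*(46 - 75) = 30227 - (-36067)*(-29) = 30227 - 1*1045943 = 30227 - 1045943 = -1015716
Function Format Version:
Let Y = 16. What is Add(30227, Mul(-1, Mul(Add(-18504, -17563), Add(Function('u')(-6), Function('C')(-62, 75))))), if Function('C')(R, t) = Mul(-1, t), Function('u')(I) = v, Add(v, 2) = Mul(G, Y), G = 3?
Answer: -1015716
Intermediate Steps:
v = 46 (v = Add(-2, Mul(3, 16)) = Add(-2, 48) = 46)
Function('u')(I) = 46
Add(30227, Mul(-1, Mul(Add(-18504, -17563), Add(Function('u')(-6), Function('C')(-62, 75))))) = Add(30227, Mul(-1, Mul(Add(-18504, -17563), Add(46, Mul(-1, 75))))) = Add(30227, Mul(-1, Mul(-36067, Add(46, -75)))) = Add(30227, Mul(-1, Mul(-36067, -29))) = Add(30227, Mul(-1, 1045943)) = Add(30227, -1045943) = -1015716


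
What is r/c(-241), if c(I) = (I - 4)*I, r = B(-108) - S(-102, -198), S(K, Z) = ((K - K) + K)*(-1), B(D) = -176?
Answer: -278/59045 ≈ -0.0047083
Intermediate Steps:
S(K, Z) = -K (S(K, Z) = (0 + K)*(-1) = K*(-1) = -K)
r = -278 (r = -176 - (-1)*(-102) = -176 - 1*102 = -176 - 102 = -278)
c(I) = I*(-4 + I) (c(I) = (-4 + I)*I = I*(-4 + I))
r/c(-241) = -278*(-1/(241*(-4 - 241))) = -278/((-241*(-245))) = -278/59045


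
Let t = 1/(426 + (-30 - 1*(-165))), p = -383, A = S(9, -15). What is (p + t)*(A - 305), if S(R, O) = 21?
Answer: 61020808/561 ≈ 1.0877e+5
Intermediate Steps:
A = 21
t = 1/561 (t = 1/(426 + (-30 + 165)) = 1/(426 + 135) = 1/561 ≈ 0.0017825)
(p + t)*(A - 305) = (-383 + 1/561)*(21 - 305) = -214862/561*(-284) = 61020808/561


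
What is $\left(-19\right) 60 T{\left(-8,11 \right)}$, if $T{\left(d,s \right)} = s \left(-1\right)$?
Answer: $12540$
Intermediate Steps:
$T{\left(d,s \right)} = - s$
$\left(-19\right) 60 T{\left(-8,11 \right)} = \left(-19\right) 60 \left(\left(-1\right) 11\right) = \left(-1140\right) \left(-11\right) = 12540$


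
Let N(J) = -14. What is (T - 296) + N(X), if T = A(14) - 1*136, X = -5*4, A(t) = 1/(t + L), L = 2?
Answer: -7135/16 ≈ -445.94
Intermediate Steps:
A(t) = 1/(2 + t) (A(t) = 1/(t + 2) = 1/(2 + t))
X = -20
T = -2175/16 (T = 1/(2 + 14) - 1*136 = 1/16 - 136 = -2175/16 ≈ -135.94)
(T - 296) + N(X) = (-2175/16 - 296) - 14 = -6911/16 - 14 = -7135/16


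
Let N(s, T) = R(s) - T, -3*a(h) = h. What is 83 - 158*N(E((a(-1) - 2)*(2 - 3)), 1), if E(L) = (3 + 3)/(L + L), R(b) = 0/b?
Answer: 241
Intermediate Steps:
a(h) = -h/3
R(b) = 0
E(L) = 3/L (E(L) = 6/((2*L)) = 6*(1/(2*L)) = 3/L)
N(s, T) = -T (N(s, T) = 0 - T = -T)
83 - 158*N(E((a(-1) - 2)*(2 - 3)), 1) = 83 - (-158) = 83 - 158*(-1) = 83 + 158 = 241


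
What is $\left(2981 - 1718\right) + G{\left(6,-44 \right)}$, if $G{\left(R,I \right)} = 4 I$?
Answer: $1087$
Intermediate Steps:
$\left(2981 - 1718\right) + G{\left(6,-44 \right)} = \left(2981 - 1718\right) + 4 \left(-44\right) = 1263 - 176 = 1087$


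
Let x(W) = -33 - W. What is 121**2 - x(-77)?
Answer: 14597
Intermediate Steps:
121**2 - x(-77) = 121**2 - (-33 - 1*(-77)) = 14641 - (-33 + 77) = 14641 - 1*44 = 14641 - 44 = 14597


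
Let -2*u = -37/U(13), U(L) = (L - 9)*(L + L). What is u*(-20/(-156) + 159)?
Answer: 114811/4056 ≈ 28.306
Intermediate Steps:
U(L) = 2*L*(-9 + L) (U(L) = (-9 + L)*(2*L) = 2*L*(-9 + L))
u = 37/208 (u = -(-37)/(2*(2*13*(-9 + 13))) = -(-37)/(2*(2*13*4)) = -(-37)/(2*104) = -½*(-37/104) = 37/208 ≈ 0.17788)
u*(-20/(-156) + 159) = 37*(-20/(-156) + 159)/208 = 37*(-20*(-1/156) + 159)/208 = 37*(5/39 + 159)/208 = (37/208)*(6206/39) = 114811/4056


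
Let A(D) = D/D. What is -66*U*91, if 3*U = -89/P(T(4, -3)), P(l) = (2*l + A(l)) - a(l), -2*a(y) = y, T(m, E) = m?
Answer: 16198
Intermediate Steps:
A(D) = 1
a(y) = -y/2
P(l) = 1 + 5*l/2 (P(l) = (2*l + 1) - (-1)*l/2 = (1 + 2*l) + l/2 = 1 + 5*l/2)
U = -89/33 (U = (-89/(1 + (5/2)*4))/3 = (-89/(1 + 10))/3 = (-89/11)/3 = (-89*1/11)/3 = (⅓)*(-89/11) = -89/33 ≈ -2.6970)
-66*U*91 = -66*(-89/33)*91 = 178*91 = 16198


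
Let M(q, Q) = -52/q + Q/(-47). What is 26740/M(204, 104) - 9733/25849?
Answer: -47339125369/4368481 ≈ -10837.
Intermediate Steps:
M(q, Q) = -52/q - Q/47 (M(q, Q) = -52/q + Q*(-1/47) = -52/q - Q/47)
26740/M(204, 104) - 9733/25849 = 26740/(-52/204 - 1/47*104) - 9733/25849 = 26740/(-52*1/204 - 104/47) - 9733*1/25849 = 26740/(-13/51 - 104/47) - 9733/25849 = 26740/(-5915/2397) - 9733/25849 = 26740*(-2397/5915) - 9733/25849 = -1831308/169 - 9733/25849 = -47339125369/4368481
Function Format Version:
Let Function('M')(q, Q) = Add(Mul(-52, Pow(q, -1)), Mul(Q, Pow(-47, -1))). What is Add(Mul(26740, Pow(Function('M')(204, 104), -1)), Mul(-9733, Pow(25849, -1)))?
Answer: Rational(-47339125369, 4368481) ≈ -10837.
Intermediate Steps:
Function('M')(q, Q) = Add(Mul(-52, Pow(q, -1)), Mul(Rational(-1, 47), Q)) (Function('M')(q, Q) = Add(Mul(-52, Pow(q, -1)), Mul(Q, Rational(-1, 47))) = Add(Mul(-52, Pow(q, -1)), Mul(Rational(-1, 47), Q)))
Add(Mul(26740, Pow(Function('M')(204, 104), -1)), Mul(-9733, Pow(25849, -1))) = Add(Mul(26740, Pow(Add(Mul(-52, Pow(204, -1)), Mul(Rational(-1, 47), 104)), -1)), Mul(-9733, Pow(25849, -1))) = Add(Mul(26740, Pow(Add(Mul(-52, Rational(1, 204)), Rational(-104, 47)), -1)), Mul(-9733, Rational(1, 25849))) = Add(Mul(26740, Pow(Add(Rational(-13, 51), Rational(-104, 47)), -1)), Rational(-9733, 25849)) = Add(Mul(26740, Pow(Rational(-5915, 2397), -1)), Rational(-9733, 25849)) = Add(Mul(26740, Rational(-2397, 5915)), Rational(-9733, 25849)) = Add(Rational(-1831308, 169), Rational(-9733, 25849)) = Rational(-47339125369, 4368481)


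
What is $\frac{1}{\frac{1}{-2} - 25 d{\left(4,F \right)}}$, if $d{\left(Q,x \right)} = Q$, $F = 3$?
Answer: $- \frac{2}{201} \approx -0.0099503$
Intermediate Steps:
$\frac{1}{\frac{1}{-2} - 25 d{\left(4,F \right)}} = \frac{1}{\frac{1}{-2} - 100} = \frac{1}{- \frac{1}{2} - 100} = \frac{1}{- \frac{201}{2}} = - \frac{2}{201}$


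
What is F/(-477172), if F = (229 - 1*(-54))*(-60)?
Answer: 4245/119293 ≈ 0.035585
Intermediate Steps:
F = -16980 (F = (229 + 54)*(-60) = 283*(-60) = -16980)
F/(-477172) = -16980/(-477172) = -16980*(-1/477172) = 4245/119293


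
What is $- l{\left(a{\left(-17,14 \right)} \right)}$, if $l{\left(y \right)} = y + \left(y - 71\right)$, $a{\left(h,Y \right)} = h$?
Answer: $105$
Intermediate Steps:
$l{\left(y \right)} = -71 + 2 y$ ($l{\left(y \right)} = y + \left(y - 71\right) = y + \left(-71 + y\right) = -71 + 2 y$)
$- l{\left(a{\left(-17,14 \right)} \right)} = - (-71 + 2 \left(-17\right)) = - (-71 - 34) = \left(-1\right) \left(-105\right) = 105$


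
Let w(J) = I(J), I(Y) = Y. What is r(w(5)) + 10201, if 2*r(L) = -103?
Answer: 20299/2 ≈ 10150.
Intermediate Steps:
w(J) = J
r(L) = -103/2 (r(L) = (1/2)*(-103) = -103/2)
r(w(5)) + 10201 = -103/2 + 10201 = 20299/2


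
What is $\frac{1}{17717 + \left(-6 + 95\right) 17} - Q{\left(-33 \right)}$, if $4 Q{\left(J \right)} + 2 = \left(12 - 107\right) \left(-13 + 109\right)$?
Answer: $\frac{21927008}{9615} \approx 2280.5$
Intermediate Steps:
$Q{\left(J \right)} = - \frac{4561}{2}$ ($Q{\left(J \right)} = - \frac{1}{2} + \frac{\left(12 - 107\right) \left(-13 + 109\right)}{4} = - \frac{1}{2} + \frac{\left(-95\right) 96}{4} = - \frac{1}{2} + \frac{1}{4} \left(-9120\right) = - \frac{1}{2} - 2280 = - \frac{4561}{2}$)
$\frac{1}{17717 + \left(-6 + 95\right) 17} - Q{\left(-33 \right)} = \frac{1}{17717 + \left(-6 + 95\right) 17} - - \frac{4561}{2} = \frac{1}{17717 + 89 \cdot 17} + \frac{4561}{2} = \frac{1}{17717 + 1513} + \frac{4561}{2} = \frac{1}{19230} + \frac{4561}{2} = \frac{21927008}{9615}$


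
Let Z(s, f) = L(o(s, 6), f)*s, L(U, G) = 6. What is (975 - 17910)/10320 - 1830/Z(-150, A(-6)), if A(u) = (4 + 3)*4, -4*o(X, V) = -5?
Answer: 4049/10320 ≈ 0.39234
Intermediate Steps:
o(X, V) = 5/4 (o(X, V) = -¼*(-5) = 5/4)
A(u) = 28 (A(u) = 7*4 = 28)
Z(s, f) = 6*s
(975 - 17910)/10320 - 1830/Z(-150, A(-6)) = (975 - 17910)/10320 - 1830/(6*(-150)) = -16935*1/10320 - 1830/(-900) = -1129/688 - 1830*(-1/900) = -1129/688 + 61/30 = 4049/10320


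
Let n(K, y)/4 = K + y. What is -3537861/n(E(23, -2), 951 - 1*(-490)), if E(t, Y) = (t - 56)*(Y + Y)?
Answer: -3537861/6292 ≈ -562.28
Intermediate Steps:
E(t, Y) = 2*Y*(-56 + t) (E(t, Y) = (-56 + t)*(2*Y) = 2*Y*(-56 + t))
n(K, y) = 4*K + 4*y (n(K, y) = 4*(K + y) = 4*K + 4*y)
-3537861/n(E(23, -2), 951 - 1*(-490)) = -3537861/(4*(2*(-2)*(-56 + 23)) + 4*(951 - 1*(-490))) = -3537861/(4*(2*(-2)*(-33)) + 4*(951 + 490)) = -3537861/(4*132 + 4*1441) = -3537861/(528 + 5764) = -3537861/6292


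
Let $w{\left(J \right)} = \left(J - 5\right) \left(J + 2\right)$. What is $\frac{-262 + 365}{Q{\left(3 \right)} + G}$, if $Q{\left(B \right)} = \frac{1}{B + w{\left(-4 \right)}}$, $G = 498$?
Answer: $\frac{2163}{10459} \approx 0.20681$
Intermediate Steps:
$w{\left(J \right)} = \left(-5 + J\right) \left(2 + J\right)$
$Q{\left(B \right)} = \frac{1}{18 + B}$ ($Q{\left(B \right)} = \frac{1}{B - \left(-2 - 16\right)} = \frac{1}{B + \left(-10 + 16 + 12\right)} = \frac{1}{B + 18} = \frac{1}{18 + B}$)
$\frac{-262 + 365}{Q{\left(3 \right)} + G} = \frac{-262 + 365}{\frac{1}{18 + 3} + 498} = \frac{103}{\frac{1}{21} + 498} = \frac{103}{\frac{10459}{21}} = 103 \cdot \frac{21}{10459} = \frac{2163}{10459}$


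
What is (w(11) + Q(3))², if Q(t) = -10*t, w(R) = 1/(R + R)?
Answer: 434281/484 ≈ 897.27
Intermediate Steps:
w(R) = 1/(2*R)
(w(11) + Q(3))² = ((½)/11 - 10*3)² = ((½)*(1/11) - 30)² = (1/22 - 30)² = (-659/22)² = 434281/484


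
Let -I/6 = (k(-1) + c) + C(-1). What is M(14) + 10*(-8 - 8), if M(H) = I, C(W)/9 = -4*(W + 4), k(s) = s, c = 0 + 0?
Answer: 494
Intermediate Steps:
c = 0
C(W) = -144 - 36*W (C(W) = 9*(-4*(W + 4)) = 9*(-4*(4 + W)) = 9*(-16 - 4*W) = -144 - 36*W)
I = 654 (I = -6*((-1 + 0) + (-144 - 36*(-1))) = -6*(-1 + (-144 + 36)) = -6*(-1 - 108) = -6*(-109) = 654)
M(H) = 654
M(14) + 10*(-8 - 8) = 654 + 10*(-8 - 8) = 654 + 10*(-16) = 654 - 160 = 494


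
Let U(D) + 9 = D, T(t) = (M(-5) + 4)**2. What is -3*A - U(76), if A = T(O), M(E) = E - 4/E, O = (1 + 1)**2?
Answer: -1678/25 ≈ -67.120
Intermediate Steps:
O = 4 (O = 2**2 = 4)
T(t) = 1/25 (T(t) = ((-5 - 4/(-5)) + 4)**2 = ((-5 - 4*(-1/5)) + 4)**2 = ((-5 + 4/5) + 4)**2 = (-21/5 + 4)**2 = (-1/5)**2 = 1/25)
U(D) = -9 + D
A = 1/25 ≈ 0.040000
-3*A - U(76) = -3*1/25 - (-9 + 76) = -3/25 - 1*67 = -3/25 - 67 = -1678/25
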